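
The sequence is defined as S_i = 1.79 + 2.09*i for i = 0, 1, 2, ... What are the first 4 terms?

This is an arithmetic sequence.
i=0: S_0 = 1.79 + 2.09*0 = 1.79
i=1: S_1 = 1.79 + 2.09*1 = 3.88
i=2: S_2 = 1.79 + 2.09*2 = 5.97
i=3: S_3 = 1.79 + 2.09*3 = 8.06
The first 4 terms are: [1.79, 3.88, 5.97, 8.06]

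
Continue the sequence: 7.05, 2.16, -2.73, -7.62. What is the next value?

Differences: 2.16 - 7.05 = -4.89
This is an arithmetic sequence with common difference d = -4.89.
Next term = -7.62 + -4.89 = -12.51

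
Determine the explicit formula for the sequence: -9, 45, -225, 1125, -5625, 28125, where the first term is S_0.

Check ratios: 45 / -9 = -5.0
Common ratio r = -5.
First term a = -9.
Formula: S_i = -9 * (-5)^i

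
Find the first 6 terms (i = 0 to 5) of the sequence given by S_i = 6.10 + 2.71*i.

This is an arithmetic sequence.
i=0: S_0 = 6.1 + 2.71*0 = 6.1
i=1: S_1 = 6.1 + 2.71*1 = 8.81
i=2: S_2 = 6.1 + 2.71*2 = 11.52
i=3: S_3 = 6.1 + 2.71*3 = 14.23
i=4: S_4 = 6.1 + 2.71*4 = 16.94
i=5: S_5 = 6.1 + 2.71*5 = 19.65
The first 6 terms are: [6.1, 8.81, 11.52, 14.23, 16.94, 19.65]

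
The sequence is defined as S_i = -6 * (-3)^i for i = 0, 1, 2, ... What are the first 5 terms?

This is a geometric sequence.
i=0: S_0 = -6 * (-3)^0 = -6
i=1: S_1 = -6 * (-3)^1 = 18
i=2: S_2 = -6 * (-3)^2 = -54
i=3: S_3 = -6 * (-3)^3 = 162
i=4: S_4 = -6 * (-3)^4 = -486
The first 5 terms are: [-6, 18, -54, 162, -486]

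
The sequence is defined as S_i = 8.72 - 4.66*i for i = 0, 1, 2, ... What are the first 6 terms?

This is an arithmetic sequence.
i=0: S_0 = 8.72 + -4.66*0 = 8.72
i=1: S_1 = 8.72 + -4.66*1 = 4.06
i=2: S_2 = 8.72 + -4.66*2 = -0.6
i=3: S_3 = 8.72 + -4.66*3 = -5.26
i=4: S_4 = 8.72 + -4.66*4 = -9.92
i=5: S_5 = 8.72 + -4.66*5 = -14.58
The first 6 terms are: [8.72, 4.06, -0.6, -5.26, -9.92, -14.58]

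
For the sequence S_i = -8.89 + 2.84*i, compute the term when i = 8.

S_8 = -8.89 + 2.84*8 = -8.89 + 22.72 = 13.83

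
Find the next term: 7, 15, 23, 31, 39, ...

Differences: 15 - 7 = 8
This is an arithmetic sequence with common difference d = 8.
Next term = 39 + 8 = 47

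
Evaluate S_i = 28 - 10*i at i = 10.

S_10 = 28 + -10*10 = 28 + -100 = -72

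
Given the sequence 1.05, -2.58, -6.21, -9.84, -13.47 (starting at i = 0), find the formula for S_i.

Check differences: -2.58 - 1.05 = -3.63
-6.21 - -2.58 = -3.63
Common difference d = -3.63.
First term a = 1.05.
Formula: S_i = 1.05 - 3.63*i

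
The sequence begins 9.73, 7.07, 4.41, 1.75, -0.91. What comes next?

Differences: 7.07 - 9.73 = -2.66
This is an arithmetic sequence with common difference d = -2.66.
Next term = -0.91 + -2.66 = -3.57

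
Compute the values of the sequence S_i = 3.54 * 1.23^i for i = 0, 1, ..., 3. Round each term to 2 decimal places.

This is a geometric sequence.
i=0: S_0 = 3.54 * 1.23^0 = 3.54
i=1: S_1 = 3.54 * 1.23^1 ≈ 4.35
i=2: S_2 = 3.54 * 1.23^2 ≈ 5.36
i=3: S_3 = 3.54 * 1.23^3 ≈ 6.59
The first 4 terms are: [3.54, 4.35, 5.36, 6.59]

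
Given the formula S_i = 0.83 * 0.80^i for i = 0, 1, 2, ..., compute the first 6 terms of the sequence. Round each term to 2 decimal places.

This is a geometric sequence.
i=0: S_0 = 0.83 * 0.8^0 = 0.83
i=1: S_1 = 0.83 * 0.8^1 ≈ 0.66
i=2: S_2 = 0.83 * 0.8^2 ≈ 0.53
i=3: S_3 = 0.83 * 0.8^3 ≈ 0.42
i=4: S_4 = 0.83 * 0.8^4 ≈ 0.34
i=5: S_5 = 0.83 * 0.8^5 ≈ 0.27
The first 6 terms are: [0.83, 0.66, 0.53, 0.42, 0.34, 0.27]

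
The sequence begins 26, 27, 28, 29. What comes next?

Differences: 27 - 26 = 1
This is an arithmetic sequence with common difference d = 1.
Next term = 29 + 1 = 30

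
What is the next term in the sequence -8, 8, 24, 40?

Differences: 8 - -8 = 16
This is an arithmetic sequence with common difference d = 16.
Next term = 40 + 16 = 56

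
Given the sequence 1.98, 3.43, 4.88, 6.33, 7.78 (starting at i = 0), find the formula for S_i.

Check differences: 3.43 - 1.98 = 1.45
4.88 - 3.43 = 1.45
Common difference d = 1.45.
First term a = 1.98.
Formula: S_i = 1.98 + 1.45*i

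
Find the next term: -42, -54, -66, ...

Differences: -54 - -42 = -12
This is an arithmetic sequence with common difference d = -12.
Next term = -66 + -12 = -78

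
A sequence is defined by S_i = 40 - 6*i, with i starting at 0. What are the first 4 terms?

This is an arithmetic sequence.
i=0: S_0 = 40 + -6*0 = 40
i=1: S_1 = 40 + -6*1 = 34
i=2: S_2 = 40 + -6*2 = 28
i=3: S_3 = 40 + -6*3 = 22
The first 4 terms are: [40, 34, 28, 22]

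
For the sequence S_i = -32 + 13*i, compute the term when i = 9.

S_9 = -32 + 13*9 = -32 + 117 = 85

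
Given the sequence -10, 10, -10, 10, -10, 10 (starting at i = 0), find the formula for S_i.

Check ratios: 10 / -10 = -1.0
Common ratio r = -1.
First term a = -10.
Formula: S_i = -10 * (-1)^i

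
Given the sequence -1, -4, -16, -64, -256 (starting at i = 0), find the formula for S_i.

Check ratios: -4 / -1 = 4.0
Common ratio r = 4.
First term a = -1.
Formula: S_i = -1 * 4^i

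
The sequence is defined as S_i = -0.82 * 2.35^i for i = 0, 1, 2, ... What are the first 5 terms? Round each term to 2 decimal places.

This is a geometric sequence.
i=0: S_0 = -0.82 * 2.35^0 = -0.82
i=1: S_1 = -0.82 * 2.35^1 ≈ -1.93
i=2: S_2 = -0.82 * 2.35^2 ≈ -4.53
i=3: S_3 = -0.82 * 2.35^3 ≈ -10.64
i=4: S_4 = -0.82 * 2.35^4 ≈ -25.01
The first 5 terms are: [-0.82, -1.93, -4.53, -10.64, -25.01]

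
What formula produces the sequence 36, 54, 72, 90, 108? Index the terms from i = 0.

Check differences: 54 - 36 = 18
72 - 54 = 18
Common difference d = 18.
First term a = 36.
Formula: S_i = 36 + 18*i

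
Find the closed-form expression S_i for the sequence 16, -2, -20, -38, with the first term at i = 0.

Check differences: -2 - 16 = -18
-20 - -2 = -18
Common difference d = -18.
First term a = 16.
Formula: S_i = 16 - 18*i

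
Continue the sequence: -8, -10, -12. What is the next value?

Differences: -10 - -8 = -2
This is an arithmetic sequence with common difference d = -2.
Next term = -12 + -2 = -14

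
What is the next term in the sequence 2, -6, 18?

Ratios: -6 / 2 = -3.0
This is a geometric sequence with common ratio r = -3.
Next term = 18 * -3 = -54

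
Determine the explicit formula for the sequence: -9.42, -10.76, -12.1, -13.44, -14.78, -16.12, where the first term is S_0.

Check differences: -10.76 - -9.42 = -1.34
-12.1 - -10.76 = -1.34
Common difference d = -1.34.
First term a = -9.42.
Formula: S_i = -9.42 - 1.34*i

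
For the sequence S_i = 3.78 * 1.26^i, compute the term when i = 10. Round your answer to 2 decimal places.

S_10 = 3.78 * 1.26^10 ≈ 3.78 * 10.0857 ≈ 38.12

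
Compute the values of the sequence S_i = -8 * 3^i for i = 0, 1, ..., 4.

This is a geometric sequence.
i=0: S_0 = -8 * 3^0 = -8
i=1: S_1 = -8 * 3^1 = -24
i=2: S_2 = -8 * 3^2 = -72
i=3: S_3 = -8 * 3^3 = -216
i=4: S_4 = -8 * 3^4 = -648
The first 5 terms are: [-8, -24, -72, -216, -648]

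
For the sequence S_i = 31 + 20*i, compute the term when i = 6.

S_6 = 31 + 20*6 = 31 + 120 = 151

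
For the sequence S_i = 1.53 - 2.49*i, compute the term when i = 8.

S_8 = 1.53 + -2.49*8 = 1.53 + -19.92 = -18.39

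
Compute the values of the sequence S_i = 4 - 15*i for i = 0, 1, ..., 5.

This is an arithmetic sequence.
i=0: S_0 = 4 + -15*0 = 4
i=1: S_1 = 4 + -15*1 = -11
i=2: S_2 = 4 + -15*2 = -26
i=3: S_3 = 4 + -15*3 = -41
i=4: S_4 = 4 + -15*4 = -56
i=5: S_5 = 4 + -15*5 = -71
The first 6 terms are: [4, -11, -26, -41, -56, -71]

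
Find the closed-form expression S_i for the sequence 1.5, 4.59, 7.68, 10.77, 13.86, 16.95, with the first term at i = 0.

Check differences: 4.59 - 1.5 = 3.09
7.68 - 4.59 = 3.09
Common difference d = 3.09.
First term a = 1.5.
Formula: S_i = 1.50 + 3.09*i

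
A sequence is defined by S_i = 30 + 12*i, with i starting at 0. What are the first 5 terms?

This is an arithmetic sequence.
i=0: S_0 = 30 + 12*0 = 30
i=1: S_1 = 30 + 12*1 = 42
i=2: S_2 = 30 + 12*2 = 54
i=3: S_3 = 30 + 12*3 = 66
i=4: S_4 = 30 + 12*4 = 78
The first 5 terms are: [30, 42, 54, 66, 78]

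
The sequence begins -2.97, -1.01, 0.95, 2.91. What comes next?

Differences: -1.01 - -2.97 = 1.96
This is an arithmetic sequence with common difference d = 1.96.
Next term = 2.91 + 1.96 = 4.87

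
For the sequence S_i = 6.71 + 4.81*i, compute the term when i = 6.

S_6 = 6.71 + 4.81*6 = 6.71 + 28.86 = 35.57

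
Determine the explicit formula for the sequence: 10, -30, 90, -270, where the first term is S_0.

Check ratios: -30 / 10 = -3.0
Common ratio r = -3.
First term a = 10.
Formula: S_i = 10 * (-3)^i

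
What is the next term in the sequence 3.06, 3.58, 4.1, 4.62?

Differences: 3.58 - 3.06 = 0.52
This is an arithmetic sequence with common difference d = 0.52.
Next term = 4.62 + 0.52 = 5.14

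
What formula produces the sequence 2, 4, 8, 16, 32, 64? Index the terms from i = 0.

Check ratios: 4 / 2 = 2.0
Common ratio r = 2.
First term a = 2.
Formula: S_i = 2 * 2^i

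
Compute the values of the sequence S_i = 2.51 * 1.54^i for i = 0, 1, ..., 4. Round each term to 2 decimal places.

This is a geometric sequence.
i=0: S_0 = 2.51 * 1.54^0 = 2.51
i=1: S_1 = 2.51 * 1.54^1 ≈ 3.87
i=2: S_2 = 2.51 * 1.54^2 ≈ 5.95
i=3: S_3 = 2.51 * 1.54^3 ≈ 9.17
i=4: S_4 = 2.51 * 1.54^4 ≈ 14.12
The first 5 terms are: [2.51, 3.87, 5.95, 9.17, 14.12]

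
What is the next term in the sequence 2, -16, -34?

Differences: -16 - 2 = -18
This is an arithmetic sequence with common difference d = -18.
Next term = -34 + -18 = -52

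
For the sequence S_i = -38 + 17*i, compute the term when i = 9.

S_9 = -38 + 17*9 = -38 + 153 = 115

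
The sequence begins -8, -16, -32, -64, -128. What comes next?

Ratios: -16 / -8 = 2.0
This is a geometric sequence with common ratio r = 2.
Next term = -128 * 2 = -256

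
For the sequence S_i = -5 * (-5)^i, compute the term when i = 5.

S_5 = -5 * (-5)^5 = -5 * -3125 = 15625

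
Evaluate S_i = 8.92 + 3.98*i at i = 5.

S_5 = 8.92 + 3.98*5 = 8.92 + 19.9 = 28.82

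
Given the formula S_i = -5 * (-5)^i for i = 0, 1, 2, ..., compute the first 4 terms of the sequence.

This is a geometric sequence.
i=0: S_0 = -5 * (-5)^0 = -5
i=1: S_1 = -5 * (-5)^1 = 25
i=2: S_2 = -5 * (-5)^2 = -125
i=3: S_3 = -5 * (-5)^3 = 625
The first 4 terms are: [-5, 25, -125, 625]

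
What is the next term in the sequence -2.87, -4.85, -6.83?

Differences: -4.85 - -2.87 = -1.98
This is an arithmetic sequence with common difference d = -1.98.
Next term = -6.83 + -1.98 = -8.81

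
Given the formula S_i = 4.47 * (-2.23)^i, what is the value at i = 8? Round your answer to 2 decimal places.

S_8 = 4.47 * (-2.23)^8 ≈ 4.47 * 611.5598 ≈ 2733.67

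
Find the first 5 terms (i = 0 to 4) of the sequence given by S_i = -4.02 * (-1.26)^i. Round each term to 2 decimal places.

This is a geometric sequence.
i=0: S_0 = -4.02 * (-1.26)^0 = -4.02
i=1: S_1 = -4.02 * (-1.26)^1 ≈ 5.07
i=2: S_2 = -4.02 * (-1.26)^2 ≈ -6.38
i=3: S_3 = -4.02 * (-1.26)^3 ≈ 8.04
i=4: S_4 = -4.02 * (-1.26)^4 ≈ -10.13
The first 5 terms are: [-4.02, 5.07, -6.38, 8.04, -10.13]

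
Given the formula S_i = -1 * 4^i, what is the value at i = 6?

S_6 = -1 * 4^6 = -1 * 4096 = -4096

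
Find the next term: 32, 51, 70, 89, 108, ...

Differences: 51 - 32 = 19
This is an arithmetic sequence with common difference d = 19.
Next term = 108 + 19 = 127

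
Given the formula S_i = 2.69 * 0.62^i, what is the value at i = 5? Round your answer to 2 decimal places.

S_5 = 2.69 * 0.62^5 ≈ 2.69 * 0.0916 ≈ 0.25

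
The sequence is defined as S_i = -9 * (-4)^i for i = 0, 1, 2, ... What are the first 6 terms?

This is a geometric sequence.
i=0: S_0 = -9 * (-4)^0 = -9
i=1: S_1 = -9 * (-4)^1 = 36
i=2: S_2 = -9 * (-4)^2 = -144
i=3: S_3 = -9 * (-4)^3 = 576
i=4: S_4 = -9 * (-4)^4 = -2304
i=5: S_5 = -9 * (-4)^5 = 9216
The first 6 terms are: [-9, 36, -144, 576, -2304, 9216]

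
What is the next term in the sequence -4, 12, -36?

Ratios: 12 / -4 = -3.0
This is a geometric sequence with common ratio r = -3.
Next term = -36 * -3 = 108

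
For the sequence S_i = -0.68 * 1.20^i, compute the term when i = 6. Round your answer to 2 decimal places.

S_6 = -0.68 * 1.2^6 ≈ -0.68 * 2.986 ≈ -2.03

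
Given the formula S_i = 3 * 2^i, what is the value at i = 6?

S_6 = 3 * 2^6 = 3 * 64 = 192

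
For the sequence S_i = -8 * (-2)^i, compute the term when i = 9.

S_9 = -8 * (-2)^9 = -8 * -512 = 4096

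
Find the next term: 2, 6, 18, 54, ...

Ratios: 6 / 2 = 3.0
This is a geometric sequence with common ratio r = 3.
Next term = 54 * 3 = 162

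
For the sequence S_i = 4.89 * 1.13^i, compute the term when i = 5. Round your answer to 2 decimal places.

S_5 = 4.89 * 1.13^5 ≈ 4.89 * 1.8424 ≈ 9.01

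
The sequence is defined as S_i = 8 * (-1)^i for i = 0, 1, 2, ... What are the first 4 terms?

This is a geometric sequence.
i=0: S_0 = 8 * (-1)^0 = 8
i=1: S_1 = 8 * (-1)^1 = -8
i=2: S_2 = 8 * (-1)^2 = 8
i=3: S_3 = 8 * (-1)^3 = -8
The first 4 terms are: [8, -8, 8, -8]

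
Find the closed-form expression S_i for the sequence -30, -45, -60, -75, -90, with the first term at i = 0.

Check differences: -45 - -30 = -15
-60 - -45 = -15
Common difference d = -15.
First term a = -30.
Formula: S_i = -30 - 15*i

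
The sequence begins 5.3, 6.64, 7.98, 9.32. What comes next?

Differences: 6.64 - 5.3 = 1.34
This is an arithmetic sequence with common difference d = 1.34.
Next term = 9.32 + 1.34 = 10.66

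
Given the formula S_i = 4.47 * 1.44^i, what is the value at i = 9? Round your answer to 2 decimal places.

S_9 = 4.47 * 1.44^9 ≈ 4.47 * 26.6233 ≈ 119.01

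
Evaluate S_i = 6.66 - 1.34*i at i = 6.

S_6 = 6.66 + -1.34*6 = 6.66 + -8.04 = -1.38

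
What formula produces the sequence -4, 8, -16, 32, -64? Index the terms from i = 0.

Check ratios: 8 / -4 = -2.0
Common ratio r = -2.
First term a = -4.
Formula: S_i = -4 * (-2)^i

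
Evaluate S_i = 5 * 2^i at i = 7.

S_7 = 5 * 2^7 = 5 * 128 = 640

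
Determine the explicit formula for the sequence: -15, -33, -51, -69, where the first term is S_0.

Check differences: -33 - -15 = -18
-51 - -33 = -18
Common difference d = -18.
First term a = -15.
Formula: S_i = -15 - 18*i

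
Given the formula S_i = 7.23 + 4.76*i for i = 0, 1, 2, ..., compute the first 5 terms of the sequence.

This is an arithmetic sequence.
i=0: S_0 = 7.23 + 4.76*0 = 7.23
i=1: S_1 = 7.23 + 4.76*1 = 11.99
i=2: S_2 = 7.23 + 4.76*2 = 16.75
i=3: S_3 = 7.23 + 4.76*3 = 21.51
i=4: S_4 = 7.23 + 4.76*4 = 26.27
The first 5 terms are: [7.23, 11.99, 16.75, 21.51, 26.27]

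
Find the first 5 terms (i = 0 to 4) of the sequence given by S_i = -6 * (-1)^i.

This is a geometric sequence.
i=0: S_0 = -6 * (-1)^0 = -6
i=1: S_1 = -6 * (-1)^1 = 6
i=2: S_2 = -6 * (-1)^2 = -6
i=3: S_3 = -6 * (-1)^3 = 6
i=4: S_4 = -6 * (-1)^4 = -6
The first 5 terms are: [-6, 6, -6, 6, -6]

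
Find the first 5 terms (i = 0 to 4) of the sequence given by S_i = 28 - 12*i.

This is an arithmetic sequence.
i=0: S_0 = 28 + -12*0 = 28
i=1: S_1 = 28 + -12*1 = 16
i=2: S_2 = 28 + -12*2 = 4
i=3: S_3 = 28 + -12*3 = -8
i=4: S_4 = 28 + -12*4 = -20
The first 5 terms are: [28, 16, 4, -8, -20]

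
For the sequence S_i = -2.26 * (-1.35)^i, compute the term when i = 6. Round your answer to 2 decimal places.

S_6 = -2.26 * (-1.35)^6 ≈ -2.26 * 6.0534 ≈ -13.68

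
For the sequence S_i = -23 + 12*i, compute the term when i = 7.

S_7 = -23 + 12*7 = -23 + 84 = 61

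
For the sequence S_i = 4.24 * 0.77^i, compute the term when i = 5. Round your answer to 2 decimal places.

S_5 = 4.24 * 0.77^5 ≈ 4.24 * 0.2707 ≈ 1.15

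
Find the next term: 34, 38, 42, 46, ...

Differences: 38 - 34 = 4
This is an arithmetic sequence with common difference d = 4.
Next term = 46 + 4 = 50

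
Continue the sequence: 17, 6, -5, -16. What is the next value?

Differences: 6 - 17 = -11
This is an arithmetic sequence with common difference d = -11.
Next term = -16 + -11 = -27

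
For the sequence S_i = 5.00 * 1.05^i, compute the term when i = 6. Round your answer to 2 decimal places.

S_6 = 5.0 * 1.05^6 ≈ 5.0 * 1.3401 ≈ 6.7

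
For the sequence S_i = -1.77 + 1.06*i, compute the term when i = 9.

S_9 = -1.77 + 1.06*9 = -1.77 + 9.54 = 7.77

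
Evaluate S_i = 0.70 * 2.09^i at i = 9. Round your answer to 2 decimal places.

S_9 = 0.7 * 2.09^9 ≈ 0.7 * 760.8807 ≈ 532.62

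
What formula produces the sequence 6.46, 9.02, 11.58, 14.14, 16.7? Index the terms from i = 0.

Check differences: 9.02 - 6.46 = 2.56
11.58 - 9.02 = 2.56
Common difference d = 2.56.
First term a = 6.46.
Formula: S_i = 6.46 + 2.56*i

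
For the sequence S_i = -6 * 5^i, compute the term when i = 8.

S_8 = -6 * 5^8 = -6 * 390625 = -2343750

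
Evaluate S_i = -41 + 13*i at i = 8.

S_8 = -41 + 13*8 = -41 + 104 = 63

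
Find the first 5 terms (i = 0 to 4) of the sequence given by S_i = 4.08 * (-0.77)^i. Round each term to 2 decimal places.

This is a geometric sequence.
i=0: S_0 = 4.08 * (-0.77)^0 = 4.08
i=1: S_1 = 4.08 * (-0.77)^1 ≈ -3.14
i=2: S_2 = 4.08 * (-0.77)^2 ≈ 2.42
i=3: S_3 = 4.08 * (-0.77)^3 ≈ -1.86
i=4: S_4 = 4.08 * (-0.77)^4 ≈ 1.43
The first 5 terms are: [4.08, -3.14, 2.42, -1.86, 1.43]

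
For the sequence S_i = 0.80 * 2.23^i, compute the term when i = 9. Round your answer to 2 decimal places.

S_9 = 0.8 * 2.23^9 ≈ 0.8 * 1363.7783 ≈ 1091.02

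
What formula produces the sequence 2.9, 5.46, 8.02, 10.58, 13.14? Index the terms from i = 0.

Check differences: 5.46 - 2.9 = 2.56
8.02 - 5.46 = 2.56
Common difference d = 2.56.
First term a = 2.9.
Formula: S_i = 2.90 + 2.56*i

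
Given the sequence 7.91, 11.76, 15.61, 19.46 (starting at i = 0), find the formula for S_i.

Check differences: 11.76 - 7.91 = 3.85
15.61 - 11.76 = 3.85
Common difference d = 3.85.
First term a = 7.91.
Formula: S_i = 7.91 + 3.85*i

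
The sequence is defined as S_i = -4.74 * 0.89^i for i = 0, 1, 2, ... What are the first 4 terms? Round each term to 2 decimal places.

This is a geometric sequence.
i=0: S_0 = -4.74 * 0.89^0 = -4.74
i=1: S_1 = -4.74 * 0.89^1 ≈ -4.22
i=2: S_2 = -4.74 * 0.89^2 ≈ -3.75
i=3: S_3 = -4.74 * 0.89^3 ≈ -3.34
The first 4 terms are: [-4.74, -4.22, -3.75, -3.34]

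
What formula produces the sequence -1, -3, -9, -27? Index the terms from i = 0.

Check ratios: -3 / -1 = 3.0
Common ratio r = 3.
First term a = -1.
Formula: S_i = -1 * 3^i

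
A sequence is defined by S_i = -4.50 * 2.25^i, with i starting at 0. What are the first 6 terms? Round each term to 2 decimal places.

This is a geometric sequence.
i=0: S_0 = -4.5 * 2.25^0 = -4.5
i=1: S_1 = -4.5 * 2.25^1 ≈ -10.13
i=2: S_2 = -4.5 * 2.25^2 ≈ -22.78
i=3: S_3 = -4.5 * 2.25^3 ≈ -51.26
i=4: S_4 = -4.5 * 2.25^4 ≈ -115.33
i=5: S_5 = -4.5 * 2.25^5 ≈ -259.49
The first 6 terms are: [-4.5, -10.13, -22.78, -51.26, -115.33, -259.49]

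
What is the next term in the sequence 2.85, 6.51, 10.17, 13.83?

Differences: 6.51 - 2.85 = 3.66
This is an arithmetic sequence with common difference d = 3.66.
Next term = 13.83 + 3.66 = 17.49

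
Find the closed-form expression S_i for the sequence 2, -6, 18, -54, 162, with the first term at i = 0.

Check ratios: -6 / 2 = -3.0
Common ratio r = -3.
First term a = 2.
Formula: S_i = 2 * (-3)^i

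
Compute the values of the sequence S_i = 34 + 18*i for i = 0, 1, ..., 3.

This is an arithmetic sequence.
i=0: S_0 = 34 + 18*0 = 34
i=1: S_1 = 34 + 18*1 = 52
i=2: S_2 = 34 + 18*2 = 70
i=3: S_3 = 34 + 18*3 = 88
The first 4 terms are: [34, 52, 70, 88]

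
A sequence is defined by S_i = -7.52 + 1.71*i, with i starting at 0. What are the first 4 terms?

This is an arithmetic sequence.
i=0: S_0 = -7.52 + 1.71*0 = -7.52
i=1: S_1 = -7.52 + 1.71*1 = -5.81
i=2: S_2 = -7.52 + 1.71*2 = -4.1
i=3: S_3 = -7.52 + 1.71*3 = -2.39
The first 4 terms are: [-7.52, -5.81, -4.1, -2.39]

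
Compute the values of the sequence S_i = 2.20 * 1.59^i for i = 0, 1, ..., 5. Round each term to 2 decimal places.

This is a geometric sequence.
i=0: S_0 = 2.2 * 1.59^0 = 2.2
i=1: S_1 = 2.2 * 1.59^1 ≈ 3.5
i=2: S_2 = 2.2 * 1.59^2 ≈ 5.56
i=3: S_3 = 2.2 * 1.59^3 ≈ 8.84
i=4: S_4 = 2.2 * 1.59^4 ≈ 14.06
i=5: S_5 = 2.2 * 1.59^5 ≈ 22.36
The first 6 terms are: [2.2, 3.5, 5.56, 8.84, 14.06, 22.36]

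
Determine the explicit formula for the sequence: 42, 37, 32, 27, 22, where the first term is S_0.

Check differences: 37 - 42 = -5
32 - 37 = -5
Common difference d = -5.
First term a = 42.
Formula: S_i = 42 - 5*i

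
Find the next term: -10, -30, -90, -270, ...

Ratios: -30 / -10 = 3.0
This is a geometric sequence with common ratio r = 3.
Next term = -270 * 3 = -810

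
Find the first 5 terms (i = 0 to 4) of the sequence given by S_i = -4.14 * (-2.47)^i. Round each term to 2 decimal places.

This is a geometric sequence.
i=0: S_0 = -4.14 * (-2.47)^0 = -4.14
i=1: S_1 = -4.14 * (-2.47)^1 ≈ 10.23
i=2: S_2 = -4.14 * (-2.47)^2 ≈ -25.26
i=3: S_3 = -4.14 * (-2.47)^3 ≈ 62.39
i=4: S_4 = -4.14 * (-2.47)^4 ≈ -154.09
The first 5 terms are: [-4.14, 10.23, -25.26, 62.39, -154.09]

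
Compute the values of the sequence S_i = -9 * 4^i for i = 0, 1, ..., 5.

This is a geometric sequence.
i=0: S_0 = -9 * 4^0 = -9
i=1: S_1 = -9 * 4^1 = -36
i=2: S_2 = -9 * 4^2 = -144
i=3: S_3 = -9 * 4^3 = -576
i=4: S_4 = -9 * 4^4 = -2304
i=5: S_5 = -9 * 4^5 = -9216
The first 6 terms are: [-9, -36, -144, -576, -2304, -9216]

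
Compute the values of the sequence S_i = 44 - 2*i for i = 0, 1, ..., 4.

This is an arithmetic sequence.
i=0: S_0 = 44 + -2*0 = 44
i=1: S_1 = 44 + -2*1 = 42
i=2: S_2 = 44 + -2*2 = 40
i=3: S_3 = 44 + -2*3 = 38
i=4: S_4 = 44 + -2*4 = 36
The first 5 terms are: [44, 42, 40, 38, 36]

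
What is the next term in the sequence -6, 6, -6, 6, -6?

Ratios: 6 / -6 = -1.0
This is a geometric sequence with common ratio r = -1.
Next term = -6 * -1 = 6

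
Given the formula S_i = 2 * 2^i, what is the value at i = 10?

S_10 = 2 * 2^10 = 2 * 1024 = 2048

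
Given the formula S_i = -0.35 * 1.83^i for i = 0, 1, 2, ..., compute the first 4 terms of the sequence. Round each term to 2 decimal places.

This is a geometric sequence.
i=0: S_0 = -0.35 * 1.83^0 = -0.35
i=1: S_1 = -0.35 * 1.83^1 ≈ -0.64
i=2: S_2 = -0.35 * 1.83^2 ≈ -1.17
i=3: S_3 = -0.35 * 1.83^3 ≈ -2.14
The first 4 terms are: [-0.35, -0.64, -1.17, -2.14]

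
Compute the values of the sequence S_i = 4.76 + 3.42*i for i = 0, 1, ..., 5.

This is an arithmetic sequence.
i=0: S_0 = 4.76 + 3.42*0 = 4.76
i=1: S_1 = 4.76 + 3.42*1 = 8.18
i=2: S_2 = 4.76 + 3.42*2 = 11.6
i=3: S_3 = 4.76 + 3.42*3 = 15.02
i=4: S_4 = 4.76 + 3.42*4 = 18.44
i=5: S_5 = 4.76 + 3.42*5 = 21.86
The first 6 terms are: [4.76, 8.18, 11.6, 15.02, 18.44, 21.86]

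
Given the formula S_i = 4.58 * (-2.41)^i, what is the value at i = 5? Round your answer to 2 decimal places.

S_5 = 4.58 * (-2.41)^5 ≈ 4.58 * -81.299 ≈ -372.35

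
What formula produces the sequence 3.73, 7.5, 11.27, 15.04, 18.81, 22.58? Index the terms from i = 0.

Check differences: 7.5 - 3.73 = 3.77
11.27 - 7.5 = 3.77
Common difference d = 3.77.
First term a = 3.73.
Formula: S_i = 3.73 + 3.77*i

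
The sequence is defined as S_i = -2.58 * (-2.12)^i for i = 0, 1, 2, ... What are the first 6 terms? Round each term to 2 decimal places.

This is a geometric sequence.
i=0: S_0 = -2.58 * (-2.12)^0 = -2.58
i=1: S_1 = -2.58 * (-2.12)^1 ≈ 5.47
i=2: S_2 = -2.58 * (-2.12)^2 ≈ -11.6
i=3: S_3 = -2.58 * (-2.12)^3 ≈ 24.58
i=4: S_4 = -2.58 * (-2.12)^4 ≈ -52.12
i=5: S_5 = -2.58 * (-2.12)^5 ≈ 110.48
The first 6 terms are: [-2.58, 5.47, -11.6, 24.58, -52.12, 110.48]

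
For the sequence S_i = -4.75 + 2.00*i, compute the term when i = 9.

S_9 = -4.75 + 2.0*9 = -4.75 + 18.0 = 13.25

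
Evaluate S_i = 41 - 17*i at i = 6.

S_6 = 41 + -17*6 = 41 + -102 = -61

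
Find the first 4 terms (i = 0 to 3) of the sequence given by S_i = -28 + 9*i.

This is an arithmetic sequence.
i=0: S_0 = -28 + 9*0 = -28
i=1: S_1 = -28 + 9*1 = -19
i=2: S_2 = -28 + 9*2 = -10
i=3: S_3 = -28 + 9*3 = -1
The first 4 terms are: [-28, -19, -10, -1]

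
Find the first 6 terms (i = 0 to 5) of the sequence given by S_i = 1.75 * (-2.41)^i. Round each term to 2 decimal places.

This is a geometric sequence.
i=0: S_0 = 1.75 * (-2.41)^0 = 1.75
i=1: S_1 = 1.75 * (-2.41)^1 ≈ -4.22
i=2: S_2 = 1.75 * (-2.41)^2 ≈ 10.16
i=3: S_3 = 1.75 * (-2.41)^3 ≈ -24.5
i=4: S_4 = 1.75 * (-2.41)^4 ≈ 59.03
i=5: S_5 = 1.75 * (-2.41)^5 ≈ -142.27
The first 6 terms are: [1.75, -4.22, 10.16, -24.5, 59.03, -142.27]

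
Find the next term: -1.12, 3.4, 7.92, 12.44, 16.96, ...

Differences: 3.4 - -1.12 = 4.52
This is an arithmetic sequence with common difference d = 4.52.
Next term = 16.96 + 4.52 = 21.48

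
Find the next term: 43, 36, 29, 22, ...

Differences: 36 - 43 = -7
This is an arithmetic sequence with common difference d = -7.
Next term = 22 + -7 = 15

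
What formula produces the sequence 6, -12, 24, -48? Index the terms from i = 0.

Check ratios: -12 / 6 = -2.0
Common ratio r = -2.
First term a = 6.
Formula: S_i = 6 * (-2)^i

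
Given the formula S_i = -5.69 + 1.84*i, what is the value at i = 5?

S_5 = -5.69 + 1.84*5 = -5.69 + 9.2 = 3.51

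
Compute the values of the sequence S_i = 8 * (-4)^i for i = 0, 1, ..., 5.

This is a geometric sequence.
i=0: S_0 = 8 * (-4)^0 = 8
i=1: S_1 = 8 * (-4)^1 = -32
i=2: S_2 = 8 * (-4)^2 = 128
i=3: S_3 = 8 * (-4)^3 = -512
i=4: S_4 = 8 * (-4)^4 = 2048
i=5: S_5 = 8 * (-4)^5 = -8192
The first 6 terms are: [8, -32, 128, -512, 2048, -8192]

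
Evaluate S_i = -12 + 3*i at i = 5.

S_5 = -12 + 3*5 = -12 + 15 = 3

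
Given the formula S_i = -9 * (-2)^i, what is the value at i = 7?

S_7 = -9 * (-2)^7 = -9 * -128 = 1152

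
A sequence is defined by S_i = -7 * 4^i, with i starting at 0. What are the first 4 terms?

This is a geometric sequence.
i=0: S_0 = -7 * 4^0 = -7
i=1: S_1 = -7 * 4^1 = -28
i=2: S_2 = -7 * 4^2 = -112
i=3: S_3 = -7 * 4^3 = -448
The first 4 terms are: [-7, -28, -112, -448]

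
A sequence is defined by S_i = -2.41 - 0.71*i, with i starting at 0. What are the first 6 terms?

This is an arithmetic sequence.
i=0: S_0 = -2.41 + -0.71*0 = -2.41
i=1: S_1 = -2.41 + -0.71*1 = -3.12
i=2: S_2 = -2.41 + -0.71*2 = -3.83
i=3: S_3 = -2.41 + -0.71*3 = -4.54
i=4: S_4 = -2.41 + -0.71*4 = -5.25
i=5: S_5 = -2.41 + -0.71*5 = -5.96
The first 6 terms are: [-2.41, -3.12, -3.83, -4.54, -5.25, -5.96]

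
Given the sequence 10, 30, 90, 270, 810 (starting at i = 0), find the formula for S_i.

Check ratios: 30 / 10 = 3.0
Common ratio r = 3.
First term a = 10.
Formula: S_i = 10 * 3^i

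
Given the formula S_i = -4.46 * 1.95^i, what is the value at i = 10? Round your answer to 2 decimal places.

S_10 = -4.46 * 1.95^10 ≈ -4.46 * 794.9615 ≈ -3545.53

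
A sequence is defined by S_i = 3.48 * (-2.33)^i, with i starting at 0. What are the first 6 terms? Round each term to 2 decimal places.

This is a geometric sequence.
i=0: S_0 = 3.48 * (-2.33)^0 = 3.48
i=1: S_1 = 3.48 * (-2.33)^1 ≈ -8.11
i=2: S_2 = 3.48 * (-2.33)^2 ≈ 18.89
i=3: S_3 = 3.48 * (-2.33)^3 ≈ -44.02
i=4: S_4 = 3.48 * (-2.33)^4 ≈ 102.57
i=5: S_5 = 3.48 * (-2.33)^5 ≈ -238.98
The first 6 terms are: [3.48, -8.11, 18.89, -44.02, 102.57, -238.98]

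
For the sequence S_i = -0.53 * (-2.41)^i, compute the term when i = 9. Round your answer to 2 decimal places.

S_9 = -0.53 * (-2.41)^9 ≈ -0.53 * -2742.5426 ≈ 1453.55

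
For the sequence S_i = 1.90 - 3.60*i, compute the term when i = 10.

S_10 = 1.9 + -3.6*10 = 1.9 + -36.0 = -34.1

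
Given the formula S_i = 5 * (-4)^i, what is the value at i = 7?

S_7 = 5 * (-4)^7 = 5 * -16384 = -81920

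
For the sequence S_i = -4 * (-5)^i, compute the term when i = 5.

S_5 = -4 * (-5)^5 = -4 * -3125 = 12500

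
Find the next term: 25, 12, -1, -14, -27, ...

Differences: 12 - 25 = -13
This is an arithmetic sequence with common difference d = -13.
Next term = -27 + -13 = -40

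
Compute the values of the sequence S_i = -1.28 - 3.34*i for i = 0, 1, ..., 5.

This is an arithmetic sequence.
i=0: S_0 = -1.28 + -3.34*0 = -1.28
i=1: S_1 = -1.28 + -3.34*1 = -4.62
i=2: S_2 = -1.28 + -3.34*2 = -7.96
i=3: S_3 = -1.28 + -3.34*3 = -11.3
i=4: S_4 = -1.28 + -3.34*4 = -14.64
i=5: S_5 = -1.28 + -3.34*5 = -17.98
The first 6 terms are: [-1.28, -4.62, -7.96, -11.3, -14.64, -17.98]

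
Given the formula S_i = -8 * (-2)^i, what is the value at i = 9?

S_9 = -8 * (-2)^9 = -8 * -512 = 4096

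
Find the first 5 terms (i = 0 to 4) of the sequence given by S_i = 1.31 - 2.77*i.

This is an arithmetic sequence.
i=0: S_0 = 1.31 + -2.77*0 = 1.31
i=1: S_1 = 1.31 + -2.77*1 = -1.46
i=2: S_2 = 1.31 + -2.77*2 = -4.23
i=3: S_3 = 1.31 + -2.77*3 = -7.0
i=4: S_4 = 1.31 + -2.77*4 = -9.77
The first 5 terms are: [1.31, -1.46, -4.23, -7.0, -9.77]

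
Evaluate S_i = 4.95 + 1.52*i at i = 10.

S_10 = 4.95 + 1.52*10 = 4.95 + 15.2 = 20.15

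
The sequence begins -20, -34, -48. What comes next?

Differences: -34 - -20 = -14
This is an arithmetic sequence with common difference d = -14.
Next term = -48 + -14 = -62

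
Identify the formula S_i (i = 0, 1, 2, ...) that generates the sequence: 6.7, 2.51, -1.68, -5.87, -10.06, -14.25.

Check differences: 2.51 - 6.7 = -4.19
-1.68 - 2.51 = -4.19
Common difference d = -4.19.
First term a = 6.7.
Formula: S_i = 6.70 - 4.19*i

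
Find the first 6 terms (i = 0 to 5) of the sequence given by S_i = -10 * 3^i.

This is a geometric sequence.
i=0: S_0 = -10 * 3^0 = -10
i=1: S_1 = -10 * 3^1 = -30
i=2: S_2 = -10 * 3^2 = -90
i=3: S_3 = -10 * 3^3 = -270
i=4: S_4 = -10 * 3^4 = -810
i=5: S_5 = -10 * 3^5 = -2430
The first 6 terms are: [-10, -30, -90, -270, -810, -2430]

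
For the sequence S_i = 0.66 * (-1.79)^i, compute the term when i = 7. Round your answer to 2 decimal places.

S_7 = 0.66 * (-1.79)^7 ≈ 0.66 * -58.8805 ≈ -38.86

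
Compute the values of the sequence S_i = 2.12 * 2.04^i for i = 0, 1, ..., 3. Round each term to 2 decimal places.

This is a geometric sequence.
i=0: S_0 = 2.12 * 2.04^0 = 2.12
i=1: S_1 = 2.12 * 2.04^1 ≈ 4.32
i=2: S_2 = 2.12 * 2.04^2 ≈ 8.82
i=3: S_3 = 2.12 * 2.04^3 ≈ 18.0
The first 4 terms are: [2.12, 4.32, 8.82, 18.0]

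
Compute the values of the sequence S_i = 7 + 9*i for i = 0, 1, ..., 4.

This is an arithmetic sequence.
i=0: S_0 = 7 + 9*0 = 7
i=1: S_1 = 7 + 9*1 = 16
i=2: S_2 = 7 + 9*2 = 25
i=3: S_3 = 7 + 9*3 = 34
i=4: S_4 = 7 + 9*4 = 43
The first 5 terms are: [7, 16, 25, 34, 43]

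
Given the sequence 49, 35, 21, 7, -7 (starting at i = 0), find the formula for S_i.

Check differences: 35 - 49 = -14
21 - 35 = -14
Common difference d = -14.
First term a = 49.
Formula: S_i = 49 - 14*i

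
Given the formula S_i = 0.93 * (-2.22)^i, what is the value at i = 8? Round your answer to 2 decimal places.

S_8 = 0.93 * (-2.22)^8 ≈ 0.93 * 589.9617 ≈ 548.66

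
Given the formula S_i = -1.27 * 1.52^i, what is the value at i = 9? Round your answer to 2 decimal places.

S_9 = -1.27 * 1.52^9 ≈ -1.27 * 43.3104 ≈ -55.0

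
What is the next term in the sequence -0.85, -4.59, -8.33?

Differences: -4.59 - -0.85 = -3.74
This is an arithmetic sequence with common difference d = -3.74.
Next term = -8.33 + -3.74 = -12.07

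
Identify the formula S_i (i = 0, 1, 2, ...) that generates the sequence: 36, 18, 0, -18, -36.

Check differences: 18 - 36 = -18
0 - 18 = -18
Common difference d = -18.
First term a = 36.
Formula: S_i = 36 - 18*i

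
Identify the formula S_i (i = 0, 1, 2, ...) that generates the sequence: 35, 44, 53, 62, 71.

Check differences: 44 - 35 = 9
53 - 44 = 9
Common difference d = 9.
First term a = 35.
Formula: S_i = 35 + 9*i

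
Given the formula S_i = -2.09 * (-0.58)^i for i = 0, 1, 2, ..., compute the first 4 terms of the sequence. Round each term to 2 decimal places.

This is a geometric sequence.
i=0: S_0 = -2.09 * (-0.58)^0 = -2.09
i=1: S_1 = -2.09 * (-0.58)^1 ≈ 1.21
i=2: S_2 = -2.09 * (-0.58)^2 ≈ -0.7
i=3: S_3 = -2.09 * (-0.58)^3 ≈ 0.41
The first 4 terms are: [-2.09, 1.21, -0.7, 0.41]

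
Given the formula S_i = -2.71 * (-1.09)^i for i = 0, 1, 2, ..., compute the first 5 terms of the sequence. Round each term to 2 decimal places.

This is a geometric sequence.
i=0: S_0 = -2.71 * (-1.09)^0 = -2.71
i=1: S_1 = -2.71 * (-1.09)^1 ≈ 2.95
i=2: S_2 = -2.71 * (-1.09)^2 ≈ -3.22
i=3: S_3 = -2.71 * (-1.09)^3 ≈ 3.51
i=4: S_4 = -2.71 * (-1.09)^4 ≈ -3.83
The first 5 terms are: [-2.71, 2.95, -3.22, 3.51, -3.83]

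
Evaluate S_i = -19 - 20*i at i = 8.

S_8 = -19 + -20*8 = -19 + -160 = -179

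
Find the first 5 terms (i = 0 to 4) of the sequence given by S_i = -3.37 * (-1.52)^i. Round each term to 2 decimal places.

This is a geometric sequence.
i=0: S_0 = -3.37 * (-1.52)^0 = -3.37
i=1: S_1 = -3.37 * (-1.52)^1 ≈ 5.12
i=2: S_2 = -3.37 * (-1.52)^2 ≈ -7.79
i=3: S_3 = -3.37 * (-1.52)^3 ≈ 11.83
i=4: S_4 = -3.37 * (-1.52)^4 ≈ -17.99
The first 5 terms are: [-3.37, 5.12, -7.79, 11.83, -17.99]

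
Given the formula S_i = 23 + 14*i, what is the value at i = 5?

S_5 = 23 + 14*5 = 23 + 70 = 93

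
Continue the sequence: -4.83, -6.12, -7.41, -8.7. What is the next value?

Differences: -6.12 - -4.83 = -1.29
This is an arithmetic sequence with common difference d = -1.29.
Next term = -8.7 + -1.29 = -9.99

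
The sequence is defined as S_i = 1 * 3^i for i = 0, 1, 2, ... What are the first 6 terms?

This is a geometric sequence.
i=0: S_0 = 1 * 3^0 = 1
i=1: S_1 = 1 * 3^1 = 3
i=2: S_2 = 1 * 3^2 = 9
i=3: S_3 = 1 * 3^3 = 27
i=4: S_4 = 1 * 3^4 = 81
i=5: S_5 = 1 * 3^5 = 243
The first 6 terms are: [1, 3, 9, 27, 81, 243]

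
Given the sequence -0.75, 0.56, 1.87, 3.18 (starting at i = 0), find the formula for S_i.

Check differences: 0.56 - -0.75 = 1.31
1.87 - 0.56 = 1.31
Common difference d = 1.31.
First term a = -0.75.
Formula: S_i = -0.75 + 1.31*i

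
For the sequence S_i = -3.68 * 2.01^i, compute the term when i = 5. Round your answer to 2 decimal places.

S_5 = -3.68 * 2.01^5 ≈ -3.68 * 32.808 ≈ -120.73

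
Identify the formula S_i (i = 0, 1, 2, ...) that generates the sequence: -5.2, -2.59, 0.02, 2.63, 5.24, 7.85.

Check differences: -2.59 - -5.2 = 2.61
0.02 - -2.59 = 2.61
Common difference d = 2.61.
First term a = -5.2.
Formula: S_i = -5.20 + 2.61*i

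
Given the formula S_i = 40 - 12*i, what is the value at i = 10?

S_10 = 40 + -12*10 = 40 + -120 = -80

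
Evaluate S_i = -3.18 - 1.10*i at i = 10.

S_10 = -3.18 + -1.1*10 = -3.18 + -11.0 = -14.18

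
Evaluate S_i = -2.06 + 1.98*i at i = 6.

S_6 = -2.06 + 1.98*6 = -2.06 + 11.88 = 9.82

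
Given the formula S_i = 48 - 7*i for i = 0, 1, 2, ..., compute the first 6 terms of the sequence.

This is an arithmetic sequence.
i=0: S_0 = 48 + -7*0 = 48
i=1: S_1 = 48 + -7*1 = 41
i=2: S_2 = 48 + -7*2 = 34
i=3: S_3 = 48 + -7*3 = 27
i=4: S_4 = 48 + -7*4 = 20
i=5: S_5 = 48 + -7*5 = 13
The first 6 terms are: [48, 41, 34, 27, 20, 13]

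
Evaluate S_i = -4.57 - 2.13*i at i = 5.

S_5 = -4.57 + -2.13*5 = -4.57 + -10.65 = -15.22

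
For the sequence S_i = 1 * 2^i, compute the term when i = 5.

S_5 = 1 * 2^5 = 1 * 32 = 32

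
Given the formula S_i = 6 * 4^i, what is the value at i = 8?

S_8 = 6 * 4^8 = 6 * 65536 = 393216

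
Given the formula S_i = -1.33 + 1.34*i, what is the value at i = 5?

S_5 = -1.33 + 1.34*5 = -1.33 + 6.7 = 5.37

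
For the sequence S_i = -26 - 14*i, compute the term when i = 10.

S_10 = -26 + -14*10 = -26 + -140 = -166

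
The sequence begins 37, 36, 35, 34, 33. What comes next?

Differences: 36 - 37 = -1
This is an arithmetic sequence with common difference d = -1.
Next term = 33 + -1 = 32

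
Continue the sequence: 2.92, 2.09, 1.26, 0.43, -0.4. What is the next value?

Differences: 2.09 - 2.92 = -0.83
This is an arithmetic sequence with common difference d = -0.83.
Next term = -0.4 + -0.83 = -1.23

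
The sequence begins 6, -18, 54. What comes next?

Ratios: -18 / 6 = -3.0
This is a geometric sequence with common ratio r = -3.
Next term = 54 * -3 = -162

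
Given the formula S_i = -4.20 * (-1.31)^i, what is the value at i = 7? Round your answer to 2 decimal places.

S_7 = -4.2 * (-1.31)^7 ≈ -4.2 * -6.6206 ≈ 27.81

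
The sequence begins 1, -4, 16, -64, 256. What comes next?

Ratios: -4 / 1 = -4.0
This is a geometric sequence with common ratio r = -4.
Next term = 256 * -4 = -1024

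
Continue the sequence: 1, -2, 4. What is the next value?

Ratios: -2 / 1 = -2.0
This is a geometric sequence with common ratio r = -2.
Next term = 4 * -2 = -8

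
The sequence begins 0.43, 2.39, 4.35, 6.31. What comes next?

Differences: 2.39 - 0.43 = 1.96
This is an arithmetic sequence with common difference d = 1.96.
Next term = 6.31 + 1.96 = 8.27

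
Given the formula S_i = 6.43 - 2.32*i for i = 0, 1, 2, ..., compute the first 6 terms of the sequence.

This is an arithmetic sequence.
i=0: S_0 = 6.43 + -2.32*0 = 6.43
i=1: S_1 = 6.43 + -2.32*1 = 4.11
i=2: S_2 = 6.43 + -2.32*2 = 1.79
i=3: S_3 = 6.43 + -2.32*3 = -0.53
i=4: S_4 = 6.43 + -2.32*4 = -2.85
i=5: S_5 = 6.43 + -2.32*5 = -5.17
The first 6 terms are: [6.43, 4.11, 1.79, -0.53, -2.85, -5.17]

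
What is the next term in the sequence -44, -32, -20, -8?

Differences: -32 - -44 = 12
This is an arithmetic sequence with common difference d = 12.
Next term = -8 + 12 = 4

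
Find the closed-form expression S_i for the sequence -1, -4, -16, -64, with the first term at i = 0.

Check ratios: -4 / -1 = 4.0
Common ratio r = 4.
First term a = -1.
Formula: S_i = -1 * 4^i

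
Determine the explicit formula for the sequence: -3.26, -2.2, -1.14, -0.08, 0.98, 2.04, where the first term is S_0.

Check differences: -2.2 - -3.26 = 1.06
-1.14 - -2.2 = 1.06
Common difference d = 1.06.
First term a = -3.26.
Formula: S_i = -3.26 + 1.06*i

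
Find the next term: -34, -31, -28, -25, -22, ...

Differences: -31 - -34 = 3
This is an arithmetic sequence with common difference d = 3.
Next term = -22 + 3 = -19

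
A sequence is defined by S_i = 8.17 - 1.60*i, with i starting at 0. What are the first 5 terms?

This is an arithmetic sequence.
i=0: S_0 = 8.17 + -1.6*0 = 8.17
i=1: S_1 = 8.17 + -1.6*1 = 6.57
i=2: S_2 = 8.17 + -1.6*2 = 4.97
i=3: S_3 = 8.17 + -1.6*3 = 3.37
i=4: S_4 = 8.17 + -1.6*4 = 1.77
The first 5 terms are: [8.17, 6.57, 4.97, 3.37, 1.77]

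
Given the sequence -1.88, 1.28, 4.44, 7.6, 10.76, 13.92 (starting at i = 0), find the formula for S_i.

Check differences: 1.28 - -1.88 = 3.16
4.44 - 1.28 = 3.16
Common difference d = 3.16.
First term a = -1.88.
Formula: S_i = -1.88 + 3.16*i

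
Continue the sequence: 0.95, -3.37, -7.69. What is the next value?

Differences: -3.37 - 0.95 = -4.32
This is an arithmetic sequence with common difference d = -4.32.
Next term = -7.69 + -4.32 = -12.01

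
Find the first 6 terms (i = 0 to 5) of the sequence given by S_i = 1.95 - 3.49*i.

This is an arithmetic sequence.
i=0: S_0 = 1.95 + -3.49*0 = 1.95
i=1: S_1 = 1.95 + -3.49*1 = -1.54
i=2: S_2 = 1.95 + -3.49*2 = -5.03
i=3: S_3 = 1.95 + -3.49*3 = -8.52
i=4: S_4 = 1.95 + -3.49*4 = -12.01
i=5: S_5 = 1.95 + -3.49*5 = -15.5
The first 6 terms are: [1.95, -1.54, -5.03, -8.52, -12.01, -15.5]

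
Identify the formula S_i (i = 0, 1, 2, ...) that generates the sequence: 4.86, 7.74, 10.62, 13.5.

Check differences: 7.74 - 4.86 = 2.88
10.62 - 7.74 = 2.88
Common difference d = 2.88.
First term a = 4.86.
Formula: S_i = 4.86 + 2.88*i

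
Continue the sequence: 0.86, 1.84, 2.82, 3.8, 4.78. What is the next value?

Differences: 1.84 - 0.86 = 0.98
This is an arithmetic sequence with common difference d = 0.98.
Next term = 4.78 + 0.98 = 5.76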